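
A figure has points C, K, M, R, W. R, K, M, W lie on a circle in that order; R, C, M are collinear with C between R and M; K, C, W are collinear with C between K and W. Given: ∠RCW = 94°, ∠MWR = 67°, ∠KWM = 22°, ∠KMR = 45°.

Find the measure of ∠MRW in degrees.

∠MRW = 41°

1. ∠MCW = 86°  [linear pair at C on RM]
2. ∠RMW = 72°  [△MCW]
3. ∠MRW = 41°  [△RMW]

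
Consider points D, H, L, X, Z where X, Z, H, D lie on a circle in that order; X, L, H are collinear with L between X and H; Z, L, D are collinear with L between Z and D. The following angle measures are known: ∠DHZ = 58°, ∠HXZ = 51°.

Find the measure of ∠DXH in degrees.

∠DXH = 71°

1. ∠HDZ = 51°  [same arc ZH]
2. ∠DZH = 71°  [△ZHD]
3. ∠DXH = 71°  [same arc HD]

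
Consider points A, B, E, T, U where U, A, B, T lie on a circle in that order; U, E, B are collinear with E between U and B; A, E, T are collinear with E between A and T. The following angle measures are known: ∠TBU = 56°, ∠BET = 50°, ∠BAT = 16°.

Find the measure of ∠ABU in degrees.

∠ABU = 34°

1. ∠AEU = 50°  [vertical angles at E]
2. ∠AEB = 130°  [linear pair at E on UB]
3. ∠ABU = 34°  [△AEB]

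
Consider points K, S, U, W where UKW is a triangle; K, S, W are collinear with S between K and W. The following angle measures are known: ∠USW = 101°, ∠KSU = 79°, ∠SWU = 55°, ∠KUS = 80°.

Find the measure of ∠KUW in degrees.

∠KUW = 104°

1. ∠SKU = 21°  [△UKS]
2. ∠KWU = 55°  [S on ray WK]
3. ∠UKW = 21°  [S on ray KW]
4. ∠KUW = 104°  [△UKW]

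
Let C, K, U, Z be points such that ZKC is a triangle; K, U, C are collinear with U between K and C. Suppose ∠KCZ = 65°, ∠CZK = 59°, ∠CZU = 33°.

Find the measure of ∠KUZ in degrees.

1. ∠UCZ = 65°  [U on ray CK]
2. ∠CUZ = 82°  [△ZUC]
3. ∠KUZ = 98°  [linear pair at U on KC]

∠KUZ = 98°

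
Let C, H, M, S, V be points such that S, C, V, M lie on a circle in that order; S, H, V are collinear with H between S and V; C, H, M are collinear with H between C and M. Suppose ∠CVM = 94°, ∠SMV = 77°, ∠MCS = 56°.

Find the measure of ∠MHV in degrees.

1. ∠CSM = 86°  [cyclic SCVM, opposite ∠S+∠V]
2. ∠MVS = 56°  [same arc SM]
3. ∠CMS = 38°  [△SCM]
4. ∠MSV = 47°  [△SVM]
5. ∠MHS = 95°  [△SHM]
6. ∠MHV = 85°  [linear pair at H on SV]

∠MHV = 85°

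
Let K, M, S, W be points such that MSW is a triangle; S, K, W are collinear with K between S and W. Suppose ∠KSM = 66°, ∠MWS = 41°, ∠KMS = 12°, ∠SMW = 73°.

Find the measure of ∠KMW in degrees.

∠KMW = 61°

1. ∠MKS = 102°  [△MSK]
2. ∠KWM = 41°  [K on ray WS]
3. ∠MKW = 78°  [linear pair at K on SW]
4. ∠KMW = 61°  [△MKW]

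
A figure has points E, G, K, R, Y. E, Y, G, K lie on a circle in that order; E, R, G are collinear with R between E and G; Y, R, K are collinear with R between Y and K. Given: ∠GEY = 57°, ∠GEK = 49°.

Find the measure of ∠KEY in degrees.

1. ∠GKY = 57°  [same arc YG]
2. ∠GYK = 49°  [same arc GK]
3. ∠KGY = 74°  [△YGK]
4. ∠KEY = 106°  [cyclic EYGK, opposite ∠E+∠G]

∠KEY = 106°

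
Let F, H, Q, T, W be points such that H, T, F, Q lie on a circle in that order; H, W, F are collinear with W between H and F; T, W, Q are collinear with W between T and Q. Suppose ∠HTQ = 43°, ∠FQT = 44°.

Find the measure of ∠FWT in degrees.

1. ∠FHT = 44°  [same arc TF]
2. ∠HWT = 93°  [△HWT]
3. ∠FWT = 87°  [linear pair at W on HF]

∠FWT = 87°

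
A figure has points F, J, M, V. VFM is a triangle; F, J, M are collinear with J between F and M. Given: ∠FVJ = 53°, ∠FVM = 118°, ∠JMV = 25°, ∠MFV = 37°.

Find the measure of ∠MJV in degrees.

∠MJV = 90°

1. ∠JFV = 37°  [J on ray FM]
2. ∠FJV = 90°  [△VFJ]
3. ∠MJV = 90°  [linear pair at J on FM]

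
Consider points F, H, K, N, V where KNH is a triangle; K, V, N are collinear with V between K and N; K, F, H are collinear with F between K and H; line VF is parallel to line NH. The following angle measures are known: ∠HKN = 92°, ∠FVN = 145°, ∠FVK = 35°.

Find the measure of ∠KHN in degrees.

∠KHN = 53°

1. ∠FKV = 92°  [V on KN, F on KH]
2. ∠KFV = 53°  [△KVF]
3. ∠KHN = 53°  [VF∥NH, corresponding at F]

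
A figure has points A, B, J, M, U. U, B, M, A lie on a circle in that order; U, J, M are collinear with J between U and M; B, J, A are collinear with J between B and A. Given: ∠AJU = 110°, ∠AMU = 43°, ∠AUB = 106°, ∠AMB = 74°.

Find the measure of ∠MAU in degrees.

∠MAU = 98°

1. ∠ABU = 43°  [same arc UA]
2. ∠BAU = 31°  [△UBA]
3. ∠AUM = 39°  [△UJA]
4. ∠MAU = 98°  [△UMA]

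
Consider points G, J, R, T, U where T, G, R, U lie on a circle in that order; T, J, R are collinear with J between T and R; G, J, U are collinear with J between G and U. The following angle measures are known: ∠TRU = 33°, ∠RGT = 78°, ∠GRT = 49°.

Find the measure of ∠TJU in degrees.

1. ∠RUT = 102°  [cyclic TGRU, opposite ∠G+∠U]
2. ∠GUT = 49°  [same arc TG]
3. ∠RTU = 45°  [△TRU]
4. ∠TJU = 86°  [△TJU]

∠TJU = 86°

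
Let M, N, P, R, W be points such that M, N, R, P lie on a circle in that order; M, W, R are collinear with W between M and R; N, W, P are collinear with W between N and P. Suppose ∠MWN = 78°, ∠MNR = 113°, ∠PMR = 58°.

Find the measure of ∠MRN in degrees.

∠MRN = 20°

1. ∠NWR = 102°  [linear pair at W on MR]
2. ∠PNR = 58°  [same arc RP]
3. ∠MRN = 20°  [△NWR]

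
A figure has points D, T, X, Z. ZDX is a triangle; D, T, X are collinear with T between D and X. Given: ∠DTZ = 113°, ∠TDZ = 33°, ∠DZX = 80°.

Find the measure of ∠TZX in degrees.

1. ∠XTZ = 67°  [linear pair at T on DX]
2. ∠XDZ = 33°  [T on ray DX]
3. ∠DXZ = 67°  [△ZDX]
4. ∠TXZ = 67°  [T on ray XD]
5. ∠TZX = 46°  [△ZTX]

∠TZX = 46°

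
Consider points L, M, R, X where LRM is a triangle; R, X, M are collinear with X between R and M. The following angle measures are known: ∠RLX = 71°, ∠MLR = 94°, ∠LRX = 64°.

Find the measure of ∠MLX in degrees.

∠MLX = 23°

1. ∠LXR = 45°  [△LRX]
2. ∠LRM = 64°  [X on ray RM]
3. ∠LXM = 135°  [linear pair at X on RM]
4. ∠LMR = 22°  [△LRM]
5. ∠LMX = 22°  [X on ray MR]
6. ∠MLX = 23°  [△LXM]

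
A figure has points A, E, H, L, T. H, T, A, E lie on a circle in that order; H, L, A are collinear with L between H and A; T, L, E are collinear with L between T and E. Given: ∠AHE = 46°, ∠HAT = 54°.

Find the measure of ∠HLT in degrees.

∠HLT = 100°

1. ∠ATE = 46°  [same arc AE]
2. ∠ALT = 80°  [△TLA]
3. ∠HLT = 100°  [linear pair at L on HA]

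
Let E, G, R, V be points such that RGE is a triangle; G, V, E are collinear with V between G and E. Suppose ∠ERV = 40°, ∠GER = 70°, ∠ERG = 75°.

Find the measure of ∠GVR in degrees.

∠GVR = 110°

1. ∠REV = 70°  [V on ray EG]
2. ∠EVR = 70°  [△RVE]
3. ∠GVR = 110°  [linear pair at V on GE]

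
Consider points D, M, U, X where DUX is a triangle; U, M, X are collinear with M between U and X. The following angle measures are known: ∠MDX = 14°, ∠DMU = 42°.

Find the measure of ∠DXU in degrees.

1. ∠DMX = 138°  [linear pair at M on UX]
2. ∠DXM = 28°  [△DMX]
3. ∠DXU = 28°  [M on ray XU]

∠DXU = 28°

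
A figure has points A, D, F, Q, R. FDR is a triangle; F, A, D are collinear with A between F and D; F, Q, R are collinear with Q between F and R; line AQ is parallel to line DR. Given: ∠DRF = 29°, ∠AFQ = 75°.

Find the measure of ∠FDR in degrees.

1. ∠AQF = 29°  [AQ∥DR, corresponding at Q]
2. ∠FAQ = 76°  [△FAQ]
3. ∠FDR = 76°  [AQ∥DR, corresponding at A]

∠FDR = 76°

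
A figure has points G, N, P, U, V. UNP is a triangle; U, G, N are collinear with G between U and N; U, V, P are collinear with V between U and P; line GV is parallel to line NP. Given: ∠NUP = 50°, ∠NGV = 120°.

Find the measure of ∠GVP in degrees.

∠GVP = 110°

1. ∠GUV = 50°  [G on UN, V on UP]
2. ∠UGV = 60°  [linear pair at G on UN]
3. ∠GVU = 70°  [△UGV]
4. ∠GVP = 110°  [linear pair at V on UP]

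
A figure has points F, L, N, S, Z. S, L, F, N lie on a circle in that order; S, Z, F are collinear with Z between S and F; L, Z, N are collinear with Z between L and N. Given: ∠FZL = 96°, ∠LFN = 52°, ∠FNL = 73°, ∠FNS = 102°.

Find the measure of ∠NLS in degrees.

1. ∠LZS = 84°  [linear pair at Z on SF]
2. ∠FSL = 73°  [same arc LF]
3. ∠NLS = 23°  [△SZL]

∠NLS = 23°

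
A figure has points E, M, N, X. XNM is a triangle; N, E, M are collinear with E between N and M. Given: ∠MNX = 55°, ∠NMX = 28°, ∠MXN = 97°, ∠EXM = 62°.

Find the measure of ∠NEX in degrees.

∠NEX = 90°

1. ∠EMX = 28°  [E on ray MN]
2. ∠MEX = 90°  [△XEM]
3. ∠NEX = 90°  [linear pair at E on NM]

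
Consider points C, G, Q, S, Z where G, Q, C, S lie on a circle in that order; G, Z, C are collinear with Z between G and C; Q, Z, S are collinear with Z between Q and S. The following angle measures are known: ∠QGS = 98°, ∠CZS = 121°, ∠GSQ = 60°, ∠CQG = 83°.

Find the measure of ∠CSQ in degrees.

1. ∠GCQ = 60°  [same arc GQ]
2. ∠CGQ = 37°  [△GQC]
3. ∠CSQ = 37°  [same arc QC]

∠CSQ = 37°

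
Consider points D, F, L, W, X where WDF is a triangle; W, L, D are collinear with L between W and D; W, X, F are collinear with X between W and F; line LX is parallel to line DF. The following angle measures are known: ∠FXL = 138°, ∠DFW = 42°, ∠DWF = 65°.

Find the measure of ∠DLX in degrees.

1. ∠LXW = 42°  [linear pair at X on WF]
2. ∠LWX = 65°  [L on WD, X on WF]
3. ∠WLX = 73°  [△WLX]
4. ∠DLX = 107°  [linear pair at L on WD]

∠DLX = 107°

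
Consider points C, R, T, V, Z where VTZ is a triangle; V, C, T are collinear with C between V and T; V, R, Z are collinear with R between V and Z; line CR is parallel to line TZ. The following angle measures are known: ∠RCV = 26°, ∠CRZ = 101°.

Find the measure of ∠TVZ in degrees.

∠TVZ = 75°

1. ∠CRV = 79°  [linear pair at R on VZ]
2. ∠CVR = 75°  [△VCR]
3. ∠TVZ = 75°  [C on VT, R on VZ]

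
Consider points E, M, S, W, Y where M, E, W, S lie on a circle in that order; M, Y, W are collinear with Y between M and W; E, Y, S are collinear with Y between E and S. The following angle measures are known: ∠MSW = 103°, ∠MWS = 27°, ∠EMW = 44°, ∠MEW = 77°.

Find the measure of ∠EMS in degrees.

1. ∠SMW = 50°  [△MWS]
2. ∠ESW = 44°  [same arc EW]
3. ∠SEW = 50°  [same arc WS]
4. ∠EWS = 86°  [△EWS]
5. ∠EMS = 94°  [cyclic MEWS, opposite ∠M+∠W]

∠EMS = 94°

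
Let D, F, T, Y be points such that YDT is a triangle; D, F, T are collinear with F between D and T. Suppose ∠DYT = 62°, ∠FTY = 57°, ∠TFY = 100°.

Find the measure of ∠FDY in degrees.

∠FDY = 61°

1. ∠DTY = 57°  [F on ray TD]
2. ∠TDY = 61°  [△YDT]
3. ∠FDY = 61°  [F on ray DT]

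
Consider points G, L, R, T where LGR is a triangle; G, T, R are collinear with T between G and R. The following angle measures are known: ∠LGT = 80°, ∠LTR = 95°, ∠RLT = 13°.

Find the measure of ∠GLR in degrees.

∠GLR = 28°

1. ∠LGR = 80°  [T on ray GR]
2. ∠LRT = 72°  [△LTR]
3. ∠GRL = 72°  [T on ray RG]
4. ∠GLR = 28°  [△LGR]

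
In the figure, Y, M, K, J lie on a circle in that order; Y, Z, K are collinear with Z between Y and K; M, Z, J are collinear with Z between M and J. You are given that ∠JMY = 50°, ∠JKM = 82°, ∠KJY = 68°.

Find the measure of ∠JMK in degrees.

∠JMK = 62°

1. ∠JKY = 50°  [same arc YJ]
2. ∠JYK = 62°  [△YKJ]
3. ∠JMK = 62°  [same arc KJ]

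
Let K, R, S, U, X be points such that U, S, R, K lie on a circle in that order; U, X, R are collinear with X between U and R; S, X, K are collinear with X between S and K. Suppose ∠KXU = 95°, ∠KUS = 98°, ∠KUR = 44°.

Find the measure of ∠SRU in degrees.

∠SRU = 41°

1. ∠RXS = 95°  [vertical angles at X]
2. ∠KSR = 44°  [same arc RK]
3. ∠SRU = 41°  [△SXR]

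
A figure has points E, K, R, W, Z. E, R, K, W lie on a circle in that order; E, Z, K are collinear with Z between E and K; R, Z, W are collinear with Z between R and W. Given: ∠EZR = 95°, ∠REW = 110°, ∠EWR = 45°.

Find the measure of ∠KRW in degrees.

∠KRW = 50°

1. ∠KZR = 85°  [linear pair at Z on EK]
2. ∠EKR = 45°  [same arc ER]
3. ∠KRW = 50°  [△RZK]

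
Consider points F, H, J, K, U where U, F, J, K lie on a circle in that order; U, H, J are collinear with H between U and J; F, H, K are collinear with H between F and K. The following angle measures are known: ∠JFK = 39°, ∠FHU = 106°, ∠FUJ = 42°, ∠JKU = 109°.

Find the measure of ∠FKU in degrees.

1. ∠JUK = 39°  [same arc JK]
2. ∠JHK = 106°  [vertical angles at H]
3. ∠KHU = 74°  [linear pair at H on UJ]
4. ∠FKU = 67°  [△UHK]

∠FKU = 67°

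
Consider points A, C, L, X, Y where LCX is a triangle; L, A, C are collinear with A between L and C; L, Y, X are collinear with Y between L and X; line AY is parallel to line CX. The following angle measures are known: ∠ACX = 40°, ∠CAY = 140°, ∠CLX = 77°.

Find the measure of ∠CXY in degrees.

∠CXY = 63°

1. ∠LCX = 40°  [A on ray CL]
2. ∠CXL = 63°  [△LCX]
3. ∠CXY = 63°  [Y on ray XL]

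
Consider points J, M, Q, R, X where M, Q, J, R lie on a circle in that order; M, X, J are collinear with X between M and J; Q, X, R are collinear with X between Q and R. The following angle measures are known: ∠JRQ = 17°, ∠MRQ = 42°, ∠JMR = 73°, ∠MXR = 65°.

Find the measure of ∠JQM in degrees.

1. ∠JMQ = 17°  [same arc QJ]
2. ∠MJQ = 42°  [same arc MQ]
3. ∠JQM = 121°  [△MQJ]

∠JQM = 121°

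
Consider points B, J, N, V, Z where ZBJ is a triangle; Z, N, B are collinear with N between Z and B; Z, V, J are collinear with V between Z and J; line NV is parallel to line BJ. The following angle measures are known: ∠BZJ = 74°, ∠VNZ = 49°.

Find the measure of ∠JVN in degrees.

∠JVN = 123°

1. ∠NZV = 74°  [N on ZB, V on ZJ]
2. ∠NVZ = 57°  [△ZNV]
3. ∠JVN = 123°  [linear pair at V on ZJ]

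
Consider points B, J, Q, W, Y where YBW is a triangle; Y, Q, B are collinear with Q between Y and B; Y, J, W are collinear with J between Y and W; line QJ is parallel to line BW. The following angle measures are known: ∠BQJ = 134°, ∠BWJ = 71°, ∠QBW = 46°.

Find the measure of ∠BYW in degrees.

∠BYW = 63°

1. ∠BWY = 71°  [J on ray WY]
2. ∠WBY = 46°  [Q on ray BY]
3. ∠BYW = 63°  [△YBW]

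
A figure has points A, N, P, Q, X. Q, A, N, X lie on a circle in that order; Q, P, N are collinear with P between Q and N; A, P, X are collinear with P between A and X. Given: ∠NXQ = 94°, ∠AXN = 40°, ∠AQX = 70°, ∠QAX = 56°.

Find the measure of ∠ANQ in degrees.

1. ∠NAQ = 86°  [cyclic QANX, opposite ∠A+∠X]
2. ∠AQN = 40°  [same arc AN]
3. ∠ANQ = 54°  [△QAN]

∠ANQ = 54°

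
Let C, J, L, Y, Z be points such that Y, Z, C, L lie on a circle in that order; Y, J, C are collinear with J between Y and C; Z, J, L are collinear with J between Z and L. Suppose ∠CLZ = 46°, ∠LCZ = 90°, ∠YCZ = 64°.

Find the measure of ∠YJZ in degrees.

1. ∠CZL = 44°  [△ZCL]
2. ∠CJZ = 72°  [△ZJC]
3. ∠YJZ = 108°  [linear pair at J on YC]

∠YJZ = 108°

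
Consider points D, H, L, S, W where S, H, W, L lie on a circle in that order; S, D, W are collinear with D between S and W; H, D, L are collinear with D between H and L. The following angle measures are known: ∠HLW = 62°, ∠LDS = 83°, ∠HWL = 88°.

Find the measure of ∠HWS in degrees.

1. ∠LHW = 30°  [△HWL]
2. ∠HDW = 83°  [vertical angles at D]
3. ∠HWS = 67°  [△HDW]

∠HWS = 67°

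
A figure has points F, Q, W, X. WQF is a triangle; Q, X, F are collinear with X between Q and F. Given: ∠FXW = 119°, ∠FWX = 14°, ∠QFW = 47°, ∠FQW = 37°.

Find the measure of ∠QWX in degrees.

1. ∠QXW = 61°  [linear pair at X on QF]
2. ∠WQX = 37°  [X on ray QF]
3. ∠QWX = 82°  [△WQX]

∠QWX = 82°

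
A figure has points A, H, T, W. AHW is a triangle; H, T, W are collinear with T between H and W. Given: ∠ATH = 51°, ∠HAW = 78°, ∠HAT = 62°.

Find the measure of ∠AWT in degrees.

∠AWT = 35°

1. ∠AHT = 67°  [△AHT]
2. ∠AHW = 67°  [T on ray HW]
3. ∠AWH = 35°  [△AHW]
4. ∠AWT = 35°  [T on ray WH]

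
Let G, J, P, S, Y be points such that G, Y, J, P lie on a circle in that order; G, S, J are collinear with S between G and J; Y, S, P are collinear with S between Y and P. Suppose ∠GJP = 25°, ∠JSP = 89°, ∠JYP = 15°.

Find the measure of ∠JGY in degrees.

∠JGY = 66°

1. ∠GYP = 25°  [same arc GP]
2. ∠GSY = 89°  [vertical angles at S]
3. ∠JGY = 66°  [△GSY]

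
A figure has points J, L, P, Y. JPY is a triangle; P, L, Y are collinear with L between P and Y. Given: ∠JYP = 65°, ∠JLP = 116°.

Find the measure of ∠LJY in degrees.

1. ∠JYL = 65°  [L on ray YP]
2. ∠JLY = 64°  [linear pair at L on PY]
3. ∠LJY = 51°  [△JLY]

∠LJY = 51°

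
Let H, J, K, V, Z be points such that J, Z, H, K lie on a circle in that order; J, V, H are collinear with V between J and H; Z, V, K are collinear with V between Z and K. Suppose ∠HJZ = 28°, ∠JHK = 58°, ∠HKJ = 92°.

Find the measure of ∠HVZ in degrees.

1. ∠JZK = 58°  [same arc JK]
2. ∠JVZ = 94°  [△JVZ]
3. ∠HVZ = 86°  [linear pair at V on JH]

∠HVZ = 86°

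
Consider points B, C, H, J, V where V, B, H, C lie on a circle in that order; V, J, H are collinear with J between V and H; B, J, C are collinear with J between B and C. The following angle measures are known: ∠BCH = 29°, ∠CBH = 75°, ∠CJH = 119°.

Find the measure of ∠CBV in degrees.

1. ∠BVH = 29°  [same arc BH]
2. ∠BJV = 119°  [vertical angles at J]
3. ∠CBV = 32°  [△VJB]

∠CBV = 32°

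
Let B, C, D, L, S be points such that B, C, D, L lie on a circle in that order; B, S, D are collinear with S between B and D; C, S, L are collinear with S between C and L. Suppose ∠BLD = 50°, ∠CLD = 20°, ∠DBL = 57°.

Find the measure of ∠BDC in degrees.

∠BDC = 30°

1. ∠BCD = 130°  [cyclic BCDL, opposite ∠C+∠L]
2. ∠CBD = 20°  [same arc CD]
3. ∠BDC = 30°  [△BCD]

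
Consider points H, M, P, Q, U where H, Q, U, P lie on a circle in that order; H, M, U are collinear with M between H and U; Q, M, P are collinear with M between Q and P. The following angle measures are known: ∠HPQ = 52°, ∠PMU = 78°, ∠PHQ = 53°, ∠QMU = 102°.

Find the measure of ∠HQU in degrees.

1. ∠HUQ = 52°  [same arc HQ]
2. ∠HQP = 75°  [△HQP]
3. ∠HMQ = 78°  [vertical angles at M]
4. ∠QHU = 27°  [△HMQ]
5. ∠HQU = 101°  [△HQU]

∠HQU = 101°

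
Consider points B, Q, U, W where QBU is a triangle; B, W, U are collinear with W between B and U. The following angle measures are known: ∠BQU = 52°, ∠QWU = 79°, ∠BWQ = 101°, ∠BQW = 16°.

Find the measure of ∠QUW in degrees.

1. ∠QBW = 63°  [△QBW]
2. ∠QBU = 63°  [W on ray BU]
3. ∠BUQ = 65°  [△QBU]
4. ∠QUW = 65°  [W on ray UB]

∠QUW = 65°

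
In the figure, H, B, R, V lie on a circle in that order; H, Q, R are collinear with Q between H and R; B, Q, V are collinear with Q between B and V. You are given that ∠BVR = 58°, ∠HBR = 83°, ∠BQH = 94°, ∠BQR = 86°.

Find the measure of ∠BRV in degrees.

1. ∠BHR = 58°  [same arc BR]
2. ∠BRH = 39°  [△HBR]
3. ∠RBV = 55°  [△BQR]
4. ∠BRV = 67°  [△BRV]

∠BRV = 67°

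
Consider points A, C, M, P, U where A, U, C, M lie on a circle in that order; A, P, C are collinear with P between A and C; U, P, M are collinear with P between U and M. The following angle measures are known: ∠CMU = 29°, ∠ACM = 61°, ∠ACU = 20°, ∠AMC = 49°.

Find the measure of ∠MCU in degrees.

1. ∠AUM = 61°  [same arc AM]
2. ∠AMU = 20°  [same arc AU]
3. ∠MAU = 99°  [△AUM]
4. ∠MCU = 81°  [cyclic AUCM, opposite ∠A+∠C]

∠MCU = 81°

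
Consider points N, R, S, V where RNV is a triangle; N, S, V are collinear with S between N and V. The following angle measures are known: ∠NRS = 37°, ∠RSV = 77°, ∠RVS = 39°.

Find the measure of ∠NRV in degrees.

1. ∠NSR = 103°  [linear pair at S on NV]
2. ∠NVR = 39°  [S on ray VN]
3. ∠RNS = 40°  [△RNS]
4. ∠RNV = 40°  [S on ray NV]
5. ∠NRV = 101°  [△RNV]

∠NRV = 101°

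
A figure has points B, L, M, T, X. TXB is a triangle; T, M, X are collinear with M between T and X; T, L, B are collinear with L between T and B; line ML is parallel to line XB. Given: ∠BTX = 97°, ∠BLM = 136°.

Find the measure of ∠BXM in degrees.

∠BXM = 39°

1. ∠LTM = 97°  [M on TX, L on TB]
2. ∠MLT = 44°  [linear pair at L on TB]
3. ∠LMT = 39°  [△TML]
4. ∠LMX = 141°  [linear pair at M on TX]
5. ∠BXM = 39°  [ML∥XB, co-interior at X–M]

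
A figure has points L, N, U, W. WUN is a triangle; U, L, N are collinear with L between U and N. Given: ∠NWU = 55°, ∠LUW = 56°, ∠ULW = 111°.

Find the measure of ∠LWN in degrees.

1. ∠NUW = 56°  [L on ray UN]
2. ∠NLW = 69°  [linear pair at L on UN]
3. ∠UNW = 69°  [△WUN]
4. ∠LNW = 69°  [L on ray NU]
5. ∠LWN = 42°  [△WLN]

∠LWN = 42°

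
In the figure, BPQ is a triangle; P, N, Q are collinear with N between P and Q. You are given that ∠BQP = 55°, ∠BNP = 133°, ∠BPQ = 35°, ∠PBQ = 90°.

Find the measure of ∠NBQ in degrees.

1. ∠BQN = 55°  [N on ray QP]
2. ∠BNQ = 47°  [linear pair at N on PQ]
3. ∠NBQ = 78°  [△BNQ]

∠NBQ = 78°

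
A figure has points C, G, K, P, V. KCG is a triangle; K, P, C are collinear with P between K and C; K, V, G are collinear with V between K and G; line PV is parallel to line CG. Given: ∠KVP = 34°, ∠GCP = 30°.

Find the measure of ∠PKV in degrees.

1. ∠CGK = 34°  [PV∥CG, corresponding at V]
2. ∠GCK = 30°  [P on ray CK]
3. ∠CKG = 116°  [△KCG]
4. ∠PKV = 116°  [P on KC, V on KG]

∠PKV = 116°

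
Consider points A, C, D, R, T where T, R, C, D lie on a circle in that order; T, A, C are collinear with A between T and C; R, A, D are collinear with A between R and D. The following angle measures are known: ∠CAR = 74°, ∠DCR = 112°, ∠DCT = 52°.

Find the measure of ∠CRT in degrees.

1. ∠RAT = 106°  [linear pair at A on TC]
2. ∠DTR = 68°  [cyclic TRCD, opposite ∠T+∠C]
3. ∠DRT = 52°  [same arc TD]
4. ∠CTR = 22°  [△TAR]
5. ∠RDT = 60°  [△TRD]
6. ∠RCT = 60°  [same arc TR]
7. ∠CRT = 98°  [△TRC]

∠CRT = 98°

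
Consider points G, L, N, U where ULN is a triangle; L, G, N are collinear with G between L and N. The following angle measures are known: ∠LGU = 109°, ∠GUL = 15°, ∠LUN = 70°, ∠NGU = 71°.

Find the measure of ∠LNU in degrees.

1. ∠GLU = 56°  [△ULG]
2. ∠NLU = 56°  [G on ray LN]
3. ∠LNU = 54°  [△ULN]

∠LNU = 54°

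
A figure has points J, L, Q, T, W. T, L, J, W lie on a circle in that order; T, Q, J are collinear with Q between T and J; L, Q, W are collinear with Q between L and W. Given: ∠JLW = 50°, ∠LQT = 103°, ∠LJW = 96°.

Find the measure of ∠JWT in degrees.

∠JWT = 87°

1. ∠JTW = 50°  [same arc JW]
2. ∠JWL = 34°  [△LJW]
3. ∠JQW = 103°  [vertical angles at Q]
4. ∠TJW = 43°  [△JQW]
5. ∠JWT = 87°  [△TJW]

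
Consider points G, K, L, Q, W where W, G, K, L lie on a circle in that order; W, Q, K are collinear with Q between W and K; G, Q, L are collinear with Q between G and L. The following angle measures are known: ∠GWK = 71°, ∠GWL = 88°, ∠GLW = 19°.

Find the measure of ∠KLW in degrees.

∠KLW = 90°

1. ∠GLK = 71°  [same arc GK]
2. ∠GKL = 92°  [cyclic WGKL, opposite ∠W+∠K]
3. ∠LGW = 73°  [△WGL]
4. ∠KGL = 17°  [△GKL]
5. ∠LKW = 73°  [same arc WL]
6. ∠KWL = 17°  [same arc KL]
7. ∠KLW = 90°  [△WKL]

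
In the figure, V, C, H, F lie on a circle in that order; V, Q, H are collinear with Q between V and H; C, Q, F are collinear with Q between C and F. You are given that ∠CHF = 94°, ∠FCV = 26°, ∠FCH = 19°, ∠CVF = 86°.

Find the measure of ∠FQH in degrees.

1. ∠CFH = 67°  [△CHF]
2. ∠FHV = 26°  [same arc VF]
3. ∠FQH = 87°  [△HQF]

∠FQH = 87°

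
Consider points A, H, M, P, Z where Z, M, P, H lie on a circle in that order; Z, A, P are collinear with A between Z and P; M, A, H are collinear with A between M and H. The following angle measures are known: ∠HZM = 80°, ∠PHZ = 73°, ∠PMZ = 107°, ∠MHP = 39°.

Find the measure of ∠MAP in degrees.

1. ∠HPM = 100°  [cyclic ZMPH, opposite ∠Z+∠P]
2. ∠MZP = 39°  [same arc MP]
3. ∠HMP = 41°  [△MPH]
4. ∠MPZ = 34°  [△ZMP]
5. ∠MAP = 105°  [△MAP]

∠MAP = 105°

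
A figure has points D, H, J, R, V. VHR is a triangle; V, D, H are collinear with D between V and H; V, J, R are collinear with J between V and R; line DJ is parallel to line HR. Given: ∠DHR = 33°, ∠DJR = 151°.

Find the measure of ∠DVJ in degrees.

∠DVJ = 118°

1. ∠RHV = 33°  [D on ray HV]
2. ∠DJV = 29°  [linear pair at J on VR]
3. ∠JDV = 33°  [DJ∥HR, corresponding at D]
4. ∠DVJ = 118°  [△VDJ]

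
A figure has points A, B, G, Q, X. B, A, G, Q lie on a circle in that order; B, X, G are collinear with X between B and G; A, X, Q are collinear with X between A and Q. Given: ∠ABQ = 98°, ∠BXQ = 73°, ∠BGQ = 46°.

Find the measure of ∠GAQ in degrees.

∠GAQ = 71°

1. ∠AGQ = 82°  [cyclic BAGQ, opposite ∠B+∠G]
2. ∠GXQ = 107°  [linear pair at X on BG]
3. ∠AQG = 27°  [△GXQ]
4. ∠GAQ = 71°  [△AGQ]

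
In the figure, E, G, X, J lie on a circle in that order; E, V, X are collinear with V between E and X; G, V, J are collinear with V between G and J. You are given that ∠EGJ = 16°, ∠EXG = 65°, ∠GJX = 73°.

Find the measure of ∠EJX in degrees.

∠EJX = 138°

1. ∠GEX = 73°  [same arc GX]
2. ∠EGX = 42°  [△EGX]
3. ∠EJX = 138°  [cyclic EGXJ, opposite ∠G+∠J]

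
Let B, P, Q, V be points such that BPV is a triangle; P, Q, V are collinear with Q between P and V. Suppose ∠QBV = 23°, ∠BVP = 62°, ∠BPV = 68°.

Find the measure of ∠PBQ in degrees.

∠PBQ = 27°

1. ∠BVQ = 62°  [Q on ray VP]
2. ∠BPQ = 68°  [Q on ray PV]
3. ∠BQV = 95°  [△BQV]
4. ∠BQP = 85°  [linear pair at Q on PV]
5. ∠PBQ = 27°  [△BPQ]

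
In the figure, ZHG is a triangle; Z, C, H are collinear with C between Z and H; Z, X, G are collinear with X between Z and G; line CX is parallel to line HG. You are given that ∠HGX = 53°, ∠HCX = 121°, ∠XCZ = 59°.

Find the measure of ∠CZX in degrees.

∠CZX = 68°

1. ∠HGZ = 53°  [X on ray GZ]
2. ∠GHZ = 59°  [CX∥HG, corresponding at C]
3. ∠GZH = 68°  [△ZHG]
4. ∠CZX = 68°  [C on ZH, X on ZG]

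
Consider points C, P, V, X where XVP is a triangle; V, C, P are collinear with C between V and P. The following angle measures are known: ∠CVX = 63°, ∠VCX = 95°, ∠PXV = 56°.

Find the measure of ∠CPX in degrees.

∠CPX = 61°

1. ∠PVX = 63°  [C on ray VP]
2. ∠VPX = 61°  [△XVP]
3. ∠CPX = 61°  [C on ray PV]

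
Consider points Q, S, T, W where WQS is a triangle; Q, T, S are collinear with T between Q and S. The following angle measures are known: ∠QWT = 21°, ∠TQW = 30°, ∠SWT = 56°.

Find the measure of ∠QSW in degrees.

1. ∠QTW = 129°  [△WQT]
2. ∠STW = 51°  [linear pair at T on QS]
3. ∠TSW = 73°  [△WTS]
4. ∠QSW = 73°  [T on ray SQ]

∠QSW = 73°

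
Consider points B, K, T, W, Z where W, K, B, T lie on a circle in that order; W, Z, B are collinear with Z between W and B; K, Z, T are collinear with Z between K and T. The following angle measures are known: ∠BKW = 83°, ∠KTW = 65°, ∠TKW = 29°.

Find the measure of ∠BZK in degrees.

1. ∠BTW = 97°  [cyclic WKBT, opposite ∠K+∠T]
2. ∠KBW = 65°  [same arc WK]
3. ∠TBW = 29°  [same arc WT]
4. ∠BWT = 54°  [△WBT]
5. ∠BKT = 54°  [same arc BT]
6. ∠BZK = 61°  [△KZB]

∠BZK = 61°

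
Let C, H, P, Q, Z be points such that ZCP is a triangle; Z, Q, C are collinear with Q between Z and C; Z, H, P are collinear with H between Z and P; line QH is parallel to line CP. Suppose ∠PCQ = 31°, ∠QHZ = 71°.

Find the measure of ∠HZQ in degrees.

∠HZQ = 78°

1. ∠PCZ = 31°  [Q on ray CZ]
2. ∠CPZ = 71°  [QH∥CP, corresponding at H]
3. ∠CZP = 78°  [△ZCP]
4. ∠HZQ = 78°  [Q on ZC, H on ZP]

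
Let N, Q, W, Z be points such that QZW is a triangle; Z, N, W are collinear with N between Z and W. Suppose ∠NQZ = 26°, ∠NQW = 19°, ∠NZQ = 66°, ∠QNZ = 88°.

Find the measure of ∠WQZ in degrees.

1. ∠QZW = 66°  [N on ray ZW]
2. ∠QNW = 92°  [linear pair at N on ZW]
3. ∠NWQ = 69°  [△QNW]
4. ∠QWZ = 69°  [N on ray WZ]
5. ∠WQZ = 45°  [△QZW]

∠WQZ = 45°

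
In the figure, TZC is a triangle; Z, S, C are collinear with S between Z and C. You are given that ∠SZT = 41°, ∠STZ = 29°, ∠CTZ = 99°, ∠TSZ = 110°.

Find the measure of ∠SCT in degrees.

∠SCT = 40°

1. ∠CZT = 41°  [S on ray ZC]
2. ∠TCZ = 40°  [△TZC]
3. ∠SCT = 40°  [S on ray CZ]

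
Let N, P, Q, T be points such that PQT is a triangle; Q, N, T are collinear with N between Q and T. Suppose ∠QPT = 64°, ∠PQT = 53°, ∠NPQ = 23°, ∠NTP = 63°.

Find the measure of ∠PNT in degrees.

1. ∠NQP = 53°  [N on ray QT]
2. ∠PNQ = 104°  [△PQN]
3. ∠PNT = 76°  [linear pair at N on QT]

∠PNT = 76°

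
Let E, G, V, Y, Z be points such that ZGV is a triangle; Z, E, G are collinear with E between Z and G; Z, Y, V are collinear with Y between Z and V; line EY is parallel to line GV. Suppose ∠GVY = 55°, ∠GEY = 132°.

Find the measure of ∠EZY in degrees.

∠EZY = 77°

1. ∠GVZ = 55°  [Y on ray VZ]
2. ∠YEZ = 48°  [linear pair at E on ZG]
3. ∠EYZ = 55°  [EY∥GV, corresponding at Y]
4. ∠EZY = 77°  [△ZEY]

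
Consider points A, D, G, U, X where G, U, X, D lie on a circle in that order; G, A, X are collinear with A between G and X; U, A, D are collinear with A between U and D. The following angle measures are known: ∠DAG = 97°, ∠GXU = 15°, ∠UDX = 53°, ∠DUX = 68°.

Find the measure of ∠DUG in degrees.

1. ∠UAX = 97°  [vertical angles at A]
2. ∠UGX = 53°  [same arc UX]
3. ∠GAU = 83°  [linear pair at A on GX]
4. ∠DUG = 44°  [△GAU]

∠DUG = 44°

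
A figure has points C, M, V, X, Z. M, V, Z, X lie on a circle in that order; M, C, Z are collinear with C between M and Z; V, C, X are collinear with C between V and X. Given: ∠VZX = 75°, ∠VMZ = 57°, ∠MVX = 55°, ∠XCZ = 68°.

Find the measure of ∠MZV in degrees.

1. ∠VMX = 105°  [cyclic MVZX, opposite ∠M+∠Z]
2. ∠MXV = 20°  [△MVX]
3. ∠MZV = 20°  [same arc MV]

∠MZV = 20°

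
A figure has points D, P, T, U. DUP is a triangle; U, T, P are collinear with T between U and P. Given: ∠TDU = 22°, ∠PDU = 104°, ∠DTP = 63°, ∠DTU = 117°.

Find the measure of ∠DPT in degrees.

∠DPT = 35°

1. ∠DUT = 41°  [△DUT]
2. ∠DUP = 41°  [T on ray UP]
3. ∠DPU = 35°  [△DUP]
4. ∠DPT = 35°  [T on ray PU]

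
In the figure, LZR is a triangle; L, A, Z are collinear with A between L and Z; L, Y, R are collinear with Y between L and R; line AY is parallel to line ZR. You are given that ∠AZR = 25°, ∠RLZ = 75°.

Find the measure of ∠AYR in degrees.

∠AYR = 100°

1. ∠LZR = 25°  [A on ray ZL]
2. ∠LRZ = 80°  [△LZR]
3. ∠AYL = 80°  [AY∥ZR, corresponding at Y]
4. ∠AYR = 100°  [linear pair at Y on LR]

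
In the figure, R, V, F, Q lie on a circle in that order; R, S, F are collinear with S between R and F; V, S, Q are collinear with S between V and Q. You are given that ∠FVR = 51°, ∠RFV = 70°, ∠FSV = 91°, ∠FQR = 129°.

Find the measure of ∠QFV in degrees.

∠QFV = 102°

1. ∠FRV = 59°  [△RVF]
2. ∠FVQ = 19°  [△VSF]
3. ∠FQV = 59°  [same arc VF]
4. ∠QFV = 102°  [△VFQ]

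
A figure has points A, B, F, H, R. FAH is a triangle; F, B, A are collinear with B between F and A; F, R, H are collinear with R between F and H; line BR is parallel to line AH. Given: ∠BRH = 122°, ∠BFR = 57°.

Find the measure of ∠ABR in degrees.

1. ∠BRF = 58°  [linear pair at R on FH]
2. ∠FBR = 65°  [△FBR]
3. ∠ABR = 115°  [linear pair at B on FA]

∠ABR = 115°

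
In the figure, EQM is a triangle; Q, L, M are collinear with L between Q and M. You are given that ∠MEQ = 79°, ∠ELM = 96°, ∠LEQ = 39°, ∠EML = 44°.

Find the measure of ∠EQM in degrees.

1. ∠ELQ = 84°  [linear pair at L on QM]
2. ∠EQL = 57°  [△EQL]
3. ∠EQM = 57°  [L on ray QM]

∠EQM = 57°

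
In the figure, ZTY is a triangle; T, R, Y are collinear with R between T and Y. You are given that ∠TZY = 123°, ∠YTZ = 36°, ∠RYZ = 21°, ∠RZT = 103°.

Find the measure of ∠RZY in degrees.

∠RZY = 20°

1. ∠RTZ = 36°  [R on ray TY]
2. ∠TRZ = 41°  [△ZTR]
3. ∠YRZ = 139°  [linear pair at R on TY]
4. ∠RZY = 20°  [△ZRY]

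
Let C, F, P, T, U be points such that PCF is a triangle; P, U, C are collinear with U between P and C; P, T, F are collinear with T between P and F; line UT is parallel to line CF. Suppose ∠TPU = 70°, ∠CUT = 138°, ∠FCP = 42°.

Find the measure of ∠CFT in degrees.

1. ∠CPF = 70°  [U on PC, T on PF]
2. ∠CFP = 68°  [△PCF]
3. ∠CFT = 68°  [T on ray FP]

∠CFT = 68°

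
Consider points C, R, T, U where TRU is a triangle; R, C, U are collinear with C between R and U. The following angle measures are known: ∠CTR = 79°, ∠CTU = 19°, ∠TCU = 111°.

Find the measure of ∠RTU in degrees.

∠RTU = 98°

1. ∠CUT = 50°  [△TCU]
2. ∠RCT = 69°  [linear pair at C on RU]
3. ∠RUT = 50°  [C on ray UR]
4. ∠CRT = 32°  [△TRC]
5. ∠TRU = 32°  [C on ray RU]
6. ∠RTU = 98°  [△TRU]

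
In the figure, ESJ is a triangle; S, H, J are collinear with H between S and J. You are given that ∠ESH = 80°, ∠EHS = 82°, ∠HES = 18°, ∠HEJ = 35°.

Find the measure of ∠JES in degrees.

∠JES = 53°

1. ∠ESJ = 80°  [H on ray SJ]
2. ∠EHJ = 98°  [linear pair at H on SJ]
3. ∠EJH = 47°  [△EHJ]
4. ∠EJS = 47°  [H on ray JS]
5. ∠JES = 53°  [△ESJ]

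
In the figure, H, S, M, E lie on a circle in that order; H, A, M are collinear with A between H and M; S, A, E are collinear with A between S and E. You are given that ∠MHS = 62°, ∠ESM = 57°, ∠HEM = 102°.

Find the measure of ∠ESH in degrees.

1. ∠EHM = 57°  [same arc ME]
2. ∠EMH = 21°  [△HME]
3. ∠ESH = 21°  [same arc HE]

∠ESH = 21°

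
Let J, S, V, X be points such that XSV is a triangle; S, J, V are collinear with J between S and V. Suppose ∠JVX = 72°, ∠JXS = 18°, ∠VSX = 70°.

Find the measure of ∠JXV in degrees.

∠JXV = 20°

1. ∠JSX = 70°  [J on ray SV]
2. ∠SJX = 92°  [△XSJ]
3. ∠VJX = 88°  [linear pair at J on SV]
4. ∠JXV = 20°  [△XJV]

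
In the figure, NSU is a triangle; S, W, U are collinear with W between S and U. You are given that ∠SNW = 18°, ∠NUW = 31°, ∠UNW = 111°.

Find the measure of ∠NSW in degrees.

1. ∠NWU = 38°  [△NWU]
2. ∠NWS = 142°  [linear pair at W on SU]
3. ∠NSW = 20°  [△NSW]

∠NSW = 20°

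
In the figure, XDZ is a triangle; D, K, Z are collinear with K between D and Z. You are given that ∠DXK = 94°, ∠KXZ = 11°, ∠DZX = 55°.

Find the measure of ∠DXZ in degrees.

∠DXZ = 105°

1. ∠KZX = 55°  [K on ray ZD]
2. ∠XKZ = 114°  [△XKZ]
3. ∠DKX = 66°  [linear pair at K on DZ]
4. ∠KDX = 20°  [△XDK]
5. ∠XDZ = 20°  [K on ray DZ]
6. ∠DXZ = 105°  [△XDZ]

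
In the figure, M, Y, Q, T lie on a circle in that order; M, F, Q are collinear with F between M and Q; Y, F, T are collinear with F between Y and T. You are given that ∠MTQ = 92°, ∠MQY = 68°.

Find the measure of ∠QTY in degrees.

1. ∠MYQ = 88°  [cyclic MYQT, opposite ∠Y+∠T]
2. ∠QMY = 24°  [△MYQ]
3. ∠QTY = 24°  [same arc YQ]

∠QTY = 24°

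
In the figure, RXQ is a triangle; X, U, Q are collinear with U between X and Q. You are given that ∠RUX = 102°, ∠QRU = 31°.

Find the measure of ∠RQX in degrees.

∠RQX = 71°

1. ∠QUR = 78°  [linear pair at U on XQ]
2. ∠RQU = 71°  [△RUQ]
3. ∠RQX = 71°  [U on ray QX]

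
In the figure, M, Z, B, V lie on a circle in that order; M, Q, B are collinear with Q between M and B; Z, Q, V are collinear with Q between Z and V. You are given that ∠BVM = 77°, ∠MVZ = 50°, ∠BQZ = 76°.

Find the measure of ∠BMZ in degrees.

∠BMZ = 27°

1. ∠BZM = 103°  [cyclic MZBV, opposite ∠Z+∠V]
2. ∠MBZ = 50°  [same arc MZ]
3. ∠BMZ = 27°  [△MZB]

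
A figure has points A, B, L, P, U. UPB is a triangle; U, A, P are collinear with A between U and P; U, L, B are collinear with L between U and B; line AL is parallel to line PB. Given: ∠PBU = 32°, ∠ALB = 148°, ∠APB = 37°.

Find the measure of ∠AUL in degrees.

∠AUL = 111°

1. ∠BPU = 37°  [A on ray PU]
2. ∠BUP = 111°  [△UPB]
3. ∠AUL = 111°  [A on UP, L on UB]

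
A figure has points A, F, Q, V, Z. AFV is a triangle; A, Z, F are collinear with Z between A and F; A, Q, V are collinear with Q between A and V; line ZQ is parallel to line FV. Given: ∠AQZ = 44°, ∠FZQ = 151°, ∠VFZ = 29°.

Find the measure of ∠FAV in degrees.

∠FAV = 107°

1. ∠AVF = 44°  [ZQ∥FV, corresponding at Q]
2. ∠AFV = 29°  [Z on ray FA]
3. ∠FAV = 107°  [△AFV]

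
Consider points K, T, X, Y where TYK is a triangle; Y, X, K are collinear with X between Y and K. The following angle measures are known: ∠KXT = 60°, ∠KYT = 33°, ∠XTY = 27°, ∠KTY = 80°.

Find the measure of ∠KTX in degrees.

1. ∠TKY = 67°  [△TYK]
2. ∠TKX = 67°  [X on ray KY]
3. ∠KTX = 53°  [△TXK]

∠KTX = 53°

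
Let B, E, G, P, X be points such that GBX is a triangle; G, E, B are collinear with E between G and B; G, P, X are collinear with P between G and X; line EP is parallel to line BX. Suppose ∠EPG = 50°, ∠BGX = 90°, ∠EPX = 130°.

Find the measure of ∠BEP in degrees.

1. ∠BXG = 50°  [EP∥BX, corresponding at P]
2. ∠GBX = 40°  [△GBX]
3. ∠GEP = 40°  [EP∥BX, corresponding at E]
4. ∠BEP = 140°  [linear pair at E on GB]

∠BEP = 140°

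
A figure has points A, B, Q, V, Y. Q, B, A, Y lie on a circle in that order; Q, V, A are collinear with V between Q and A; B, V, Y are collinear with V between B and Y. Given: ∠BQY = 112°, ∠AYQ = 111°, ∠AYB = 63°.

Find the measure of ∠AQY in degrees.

1. ∠BAY = 68°  [cyclic QBAY, opposite ∠Q+∠A]
2. ∠ABY = 49°  [△BAY]
3. ∠AQY = 49°  [same arc AY]

∠AQY = 49°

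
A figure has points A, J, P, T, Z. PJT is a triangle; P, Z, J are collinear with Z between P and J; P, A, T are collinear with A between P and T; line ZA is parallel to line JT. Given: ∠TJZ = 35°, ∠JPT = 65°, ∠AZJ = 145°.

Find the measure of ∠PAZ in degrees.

1. ∠PJT = 35°  [Z on ray JP]
2. ∠JTP = 80°  [△PJT]
3. ∠PAZ = 80°  [ZA∥JT, corresponding at A]

∠PAZ = 80°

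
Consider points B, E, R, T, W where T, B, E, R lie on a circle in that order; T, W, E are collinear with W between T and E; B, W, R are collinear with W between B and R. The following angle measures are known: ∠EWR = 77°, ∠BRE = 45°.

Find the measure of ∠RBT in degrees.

1. ∠BWT = 77°  [vertical angles at W]
2. ∠BTE = 45°  [same arc BE]
3. ∠RBT = 58°  [△TWB]

∠RBT = 58°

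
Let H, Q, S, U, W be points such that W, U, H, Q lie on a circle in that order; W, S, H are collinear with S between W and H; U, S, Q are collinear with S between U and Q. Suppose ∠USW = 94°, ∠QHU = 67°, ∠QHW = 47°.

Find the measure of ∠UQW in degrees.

∠UQW = 20°

1. ∠QWU = 113°  [cyclic WUHQ, opposite ∠W+∠H]
2. ∠QUW = 47°  [same arc WQ]
3. ∠UQW = 20°  [△WUQ]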